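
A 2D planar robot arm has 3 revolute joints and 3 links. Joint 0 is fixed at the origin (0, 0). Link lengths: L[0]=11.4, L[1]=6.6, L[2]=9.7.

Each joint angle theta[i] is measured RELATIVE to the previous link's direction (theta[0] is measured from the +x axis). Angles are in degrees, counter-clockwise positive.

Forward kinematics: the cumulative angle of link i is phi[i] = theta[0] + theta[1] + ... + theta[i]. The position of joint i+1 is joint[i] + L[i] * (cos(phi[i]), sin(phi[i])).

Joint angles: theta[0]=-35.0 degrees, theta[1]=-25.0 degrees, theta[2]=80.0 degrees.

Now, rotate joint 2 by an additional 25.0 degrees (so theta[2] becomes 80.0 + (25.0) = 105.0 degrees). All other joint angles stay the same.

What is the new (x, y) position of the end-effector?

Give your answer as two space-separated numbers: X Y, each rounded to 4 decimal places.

Answer: 19.4973 -5.3956

Derivation:
joint[0] = (0.0000, 0.0000)  (base)
link 0: phi[0] = -35 = -35 deg
  cos(-35 deg) = 0.8192, sin(-35 deg) = -0.5736
  joint[1] = (0.0000, 0.0000) + 11.4 * (0.8192, -0.5736) = (0.0000 + 9.3383, 0.0000 + -6.5388) = (9.3383, -6.5388)
link 1: phi[1] = -35 + -25 = -60 deg
  cos(-60 deg) = 0.5000, sin(-60 deg) = -0.8660
  joint[2] = (9.3383, -6.5388) + 6.6 * (0.5000, -0.8660) = (9.3383 + 3.3000, -6.5388 + -5.7158) = (12.6383, -12.2545)
link 2: phi[2] = -35 + -25 + 105 = 45 deg
  cos(45 deg) = 0.7071, sin(45 deg) = 0.7071
  joint[3] = (12.6383, -12.2545) + 9.7 * (0.7071, 0.7071) = (12.6383 + 6.8589, -12.2545 + 6.8589) = (19.4973, -5.3956)
End effector: (19.4973, -5.3956)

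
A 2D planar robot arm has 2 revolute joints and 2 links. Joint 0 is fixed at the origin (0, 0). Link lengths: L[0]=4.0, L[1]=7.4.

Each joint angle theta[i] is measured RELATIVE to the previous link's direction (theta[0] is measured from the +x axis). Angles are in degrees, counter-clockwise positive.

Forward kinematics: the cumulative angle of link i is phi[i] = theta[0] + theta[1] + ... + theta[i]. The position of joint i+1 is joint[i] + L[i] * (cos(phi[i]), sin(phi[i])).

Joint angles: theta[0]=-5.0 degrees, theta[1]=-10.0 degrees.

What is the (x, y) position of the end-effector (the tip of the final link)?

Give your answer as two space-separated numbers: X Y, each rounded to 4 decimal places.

Answer: 11.1326 -2.2639

Derivation:
joint[0] = (0.0000, 0.0000)  (base)
link 0: phi[0] = -5 = -5 deg
  cos(-5 deg) = 0.9962, sin(-5 deg) = -0.0872
  joint[1] = (0.0000, 0.0000) + 4 * (0.9962, -0.0872) = (0.0000 + 3.9848, 0.0000 + -0.3486) = (3.9848, -0.3486)
link 1: phi[1] = -5 + -10 = -15 deg
  cos(-15 deg) = 0.9659, sin(-15 deg) = -0.2588
  joint[2] = (3.9848, -0.3486) + 7.4 * (0.9659, -0.2588) = (3.9848 + 7.1479, -0.3486 + -1.9153) = (11.1326, -2.2639)
End effector: (11.1326, -2.2639)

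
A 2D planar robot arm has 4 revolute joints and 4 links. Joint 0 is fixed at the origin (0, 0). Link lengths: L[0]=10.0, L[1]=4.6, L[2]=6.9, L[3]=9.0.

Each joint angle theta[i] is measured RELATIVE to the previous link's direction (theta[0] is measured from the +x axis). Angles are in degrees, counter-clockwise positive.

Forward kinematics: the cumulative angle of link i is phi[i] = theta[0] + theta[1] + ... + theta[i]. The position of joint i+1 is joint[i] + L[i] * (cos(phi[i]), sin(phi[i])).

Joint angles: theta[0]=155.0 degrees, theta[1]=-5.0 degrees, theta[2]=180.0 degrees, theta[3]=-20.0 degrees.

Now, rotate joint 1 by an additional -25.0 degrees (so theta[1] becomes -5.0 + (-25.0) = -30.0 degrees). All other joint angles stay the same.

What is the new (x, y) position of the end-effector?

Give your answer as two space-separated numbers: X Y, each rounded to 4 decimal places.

joint[0] = (0.0000, 0.0000)  (base)
link 0: phi[0] = 155 = 155 deg
  cos(155 deg) = -0.9063, sin(155 deg) = 0.4226
  joint[1] = (0.0000, 0.0000) + 10 * (-0.9063, 0.4226) = (0.0000 + -9.0631, 0.0000 + 4.2262) = (-9.0631, 4.2262)
link 1: phi[1] = 155 + -30 = 125 deg
  cos(125 deg) = -0.5736, sin(125 deg) = 0.8192
  joint[2] = (-9.0631, 4.2262) + 4.6 * (-0.5736, 0.8192) = (-9.0631 + -2.6385, 4.2262 + 3.7681) = (-11.7015, 7.9943)
link 2: phi[2] = 155 + -30 + 180 = 305 deg
  cos(305 deg) = 0.5736, sin(305 deg) = -0.8192
  joint[3] = (-11.7015, 7.9943) + 6.9 * (0.5736, -0.8192) = (-11.7015 + 3.9577, 7.9943 + -5.6521) = (-7.7439, 2.3421)
link 3: phi[3] = 155 + -30 + 180 + -20 = 285 deg
  cos(285 deg) = 0.2588, sin(285 deg) = -0.9659
  joint[4] = (-7.7439, 2.3421) + 9 * (0.2588, -0.9659) = (-7.7439 + 2.3294, 2.3421 + -8.6933) = (-5.4145, -6.3512)
End effector: (-5.4145, -6.3512)

Answer: -5.4145 -6.3512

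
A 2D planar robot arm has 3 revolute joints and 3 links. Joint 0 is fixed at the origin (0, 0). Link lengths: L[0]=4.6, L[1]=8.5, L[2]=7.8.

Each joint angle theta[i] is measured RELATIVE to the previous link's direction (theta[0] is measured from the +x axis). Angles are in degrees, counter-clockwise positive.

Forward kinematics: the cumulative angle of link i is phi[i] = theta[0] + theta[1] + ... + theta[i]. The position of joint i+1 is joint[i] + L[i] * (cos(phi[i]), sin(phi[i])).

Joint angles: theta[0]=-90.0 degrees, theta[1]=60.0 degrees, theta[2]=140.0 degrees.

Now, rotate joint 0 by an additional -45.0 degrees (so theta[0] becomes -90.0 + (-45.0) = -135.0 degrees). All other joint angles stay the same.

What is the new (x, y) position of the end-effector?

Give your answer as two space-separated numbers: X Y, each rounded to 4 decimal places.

Answer: 2.2437 -4.3939

Derivation:
joint[0] = (0.0000, 0.0000)  (base)
link 0: phi[0] = -135 = -135 deg
  cos(-135 deg) = -0.7071, sin(-135 deg) = -0.7071
  joint[1] = (0.0000, 0.0000) + 4.6 * (-0.7071, -0.7071) = (0.0000 + -3.2527, 0.0000 + -3.2527) = (-3.2527, -3.2527)
link 1: phi[1] = -135 + 60 = -75 deg
  cos(-75 deg) = 0.2588, sin(-75 deg) = -0.9659
  joint[2] = (-3.2527, -3.2527) + 8.5 * (0.2588, -0.9659) = (-3.2527 + 2.2000, -3.2527 + -8.2104) = (-1.0527, -11.4631)
link 2: phi[2] = -135 + 60 + 140 = 65 deg
  cos(65 deg) = 0.4226, sin(65 deg) = 0.9063
  joint[3] = (-1.0527, -11.4631) + 7.8 * (0.4226, 0.9063) = (-1.0527 + 3.2964, -11.4631 + 7.0692) = (2.2437, -4.3939)
End effector: (2.2437, -4.3939)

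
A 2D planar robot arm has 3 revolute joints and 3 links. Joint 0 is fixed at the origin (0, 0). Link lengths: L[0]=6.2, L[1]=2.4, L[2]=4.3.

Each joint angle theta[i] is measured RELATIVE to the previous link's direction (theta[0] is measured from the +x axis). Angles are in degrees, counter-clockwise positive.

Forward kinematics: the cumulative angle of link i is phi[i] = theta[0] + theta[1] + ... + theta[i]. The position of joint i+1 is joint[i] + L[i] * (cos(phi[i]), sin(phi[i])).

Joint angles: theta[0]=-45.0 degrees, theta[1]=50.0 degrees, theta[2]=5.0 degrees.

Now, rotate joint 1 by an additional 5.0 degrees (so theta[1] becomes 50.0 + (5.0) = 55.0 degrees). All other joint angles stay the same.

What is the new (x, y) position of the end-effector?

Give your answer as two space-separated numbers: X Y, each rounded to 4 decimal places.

joint[0] = (0.0000, 0.0000)  (base)
link 0: phi[0] = -45 = -45 deg
  cos(-45 deg) = 0.7071, sin(-45 deg) = -0.7071
  joint[1] = (0.0000, 0.0000) + 6.2 * (0.7071, -0.7071) = (0.0000 + 4.3841, 0.0000 + -4.3841) = (4.3841, -4.3841)
link 1: phi[1] = -45 + 55 = 10 deg
  cos(10 deg) = 0.9848, sin(10 deg) = 0.1736
  joint[2] = (4.3841, -4.3841) + 2.4 * (0.9848, 0.1736) = (4.3841 + 2.3635, -4.3841 + 0.4168) = (6.7476, -3.9673)
link 2: phi[2] = -45 + 55 + 5 = 15 deg
  cos(15 deg) = 0.9659, sin(15 deg) = 0.2588
  joint[3] = (6.7476, -3.9673) + 4.3 * (0.9659, 0.2588) = (6.7476 + 4.1535, -3.9673 + 1.1129) = (10.9011, -2.8544)
End effector: (10.9011, -2.8544)

Answer: 10.9011 -2.8544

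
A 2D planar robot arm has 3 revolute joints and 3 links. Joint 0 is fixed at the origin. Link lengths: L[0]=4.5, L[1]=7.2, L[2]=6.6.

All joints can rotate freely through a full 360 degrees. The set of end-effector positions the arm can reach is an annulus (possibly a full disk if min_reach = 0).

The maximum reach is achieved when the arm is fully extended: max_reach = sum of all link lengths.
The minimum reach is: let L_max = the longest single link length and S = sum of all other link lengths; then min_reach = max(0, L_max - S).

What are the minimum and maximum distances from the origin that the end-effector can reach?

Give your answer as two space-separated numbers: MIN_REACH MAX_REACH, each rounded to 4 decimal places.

Answer: 0.0000 18.3000

Derivation:
Link lengths: [4.5, 7.2, 6.6]
max_reach = 4.5 + 7.2 + 6.6 = 18.3
L_max = max([4.5, 7.2, 6.6]) = 7.2
S (sum of others) = 18.3 - 7.2 = 11.1
min_reach = max(0, 7.2 - 11.1) = max(0, -3.9) = 0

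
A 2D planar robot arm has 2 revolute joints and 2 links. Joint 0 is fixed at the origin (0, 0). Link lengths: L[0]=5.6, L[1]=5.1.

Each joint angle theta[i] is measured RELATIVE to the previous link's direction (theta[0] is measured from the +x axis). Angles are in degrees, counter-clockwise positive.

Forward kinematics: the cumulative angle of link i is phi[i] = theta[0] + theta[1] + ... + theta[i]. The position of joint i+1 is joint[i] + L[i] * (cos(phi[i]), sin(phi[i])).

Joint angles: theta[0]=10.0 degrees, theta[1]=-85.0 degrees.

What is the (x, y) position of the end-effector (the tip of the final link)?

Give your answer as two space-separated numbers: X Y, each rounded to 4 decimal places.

joint[0] = (0.0000, 0.0000)  (base)
link 0: phi[0] = 10 = 10 deg
  cos(10 deg) = 0.9848, sin(10 deg) = 0.1736
  joint[1] = (0.0000, 0.0000) + 5.6 * (0.9848, 0.1736) = (0.0000 + 5.5149, 0.0000 + 0.9724) = (5.5149, 0.9724)
link 1: phi[1] = 10 + -85 = -75 deg
  cos(-75 deg) = 0.2588, sin(-75 deg) = -0.9659
  joint[2] = (5.5149, 0.9724) + 5.1 * (0.2588, -0.9659) = (5.5149 + 1.3200, 0.9724 + -4.9262) = (6.8349, -3.9538)
End effector: (6.8349, -3.9538)

Answer: 6.8349 -3.9538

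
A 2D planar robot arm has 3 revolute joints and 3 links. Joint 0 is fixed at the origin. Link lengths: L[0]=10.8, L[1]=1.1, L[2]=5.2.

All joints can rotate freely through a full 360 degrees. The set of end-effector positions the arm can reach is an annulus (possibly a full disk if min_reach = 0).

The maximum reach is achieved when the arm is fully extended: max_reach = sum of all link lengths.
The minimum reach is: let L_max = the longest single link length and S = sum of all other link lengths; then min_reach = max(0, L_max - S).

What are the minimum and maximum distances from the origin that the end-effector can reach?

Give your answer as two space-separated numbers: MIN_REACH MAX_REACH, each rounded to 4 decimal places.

Answer: 4.5000 17.1000

Derivation:
Link lengths: [10.8, 1.1, 5.2]
max_reach = 10.8 + 1.1 + 5.2 = 17.1
L_max = max([10.8, 1.1, 5.2]) = 10.8
S (sum of others) = 17.1 - 10.8 = 6.3
min_reach = max(0, 10.8 - 6.3) = max(0, 4.5) = 4.5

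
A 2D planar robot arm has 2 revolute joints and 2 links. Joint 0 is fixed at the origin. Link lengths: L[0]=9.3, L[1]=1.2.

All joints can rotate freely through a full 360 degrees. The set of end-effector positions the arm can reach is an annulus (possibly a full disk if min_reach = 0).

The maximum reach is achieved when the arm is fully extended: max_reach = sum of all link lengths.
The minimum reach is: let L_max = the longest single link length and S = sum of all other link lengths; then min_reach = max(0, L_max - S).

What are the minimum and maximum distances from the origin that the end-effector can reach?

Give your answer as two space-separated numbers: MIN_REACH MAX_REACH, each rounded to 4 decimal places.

Answer: 8.1000 10.5000

Derivation:
Link lengths: [9.3, 1.2]
max_reach = 9.3 + 1.2 = 10.5
L_max = max([9.3, 1.2]) = 9.3
S (sum of others) = 10.5 - 9.3 = 1.2
min_reach = max(0, 9.3 - 1.2) = max(0, 8.1) = 8.1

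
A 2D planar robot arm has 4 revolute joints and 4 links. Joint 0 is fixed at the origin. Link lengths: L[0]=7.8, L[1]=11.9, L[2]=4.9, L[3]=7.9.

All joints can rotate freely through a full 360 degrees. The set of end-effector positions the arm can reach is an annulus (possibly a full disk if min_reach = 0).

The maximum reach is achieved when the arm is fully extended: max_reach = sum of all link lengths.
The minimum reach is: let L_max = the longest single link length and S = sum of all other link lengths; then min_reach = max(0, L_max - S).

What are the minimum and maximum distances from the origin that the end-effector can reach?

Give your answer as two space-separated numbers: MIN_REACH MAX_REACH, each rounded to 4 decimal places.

Link lengths: [7.8, 11.9, 4.9, 7.9]
max_reach = 7.8 + 11.9 + 4.9 + 7.9 = 32.5
L_max = max([7.8, 11.9, 4.9, 7.9]) = 11.9
S (sum of others) = 32.5 - 11.9 = 20.6
min_reach = max(0, 11.9 - 20.6) = max(0, -8.7) = 0

Answer: 0.0000 32.5000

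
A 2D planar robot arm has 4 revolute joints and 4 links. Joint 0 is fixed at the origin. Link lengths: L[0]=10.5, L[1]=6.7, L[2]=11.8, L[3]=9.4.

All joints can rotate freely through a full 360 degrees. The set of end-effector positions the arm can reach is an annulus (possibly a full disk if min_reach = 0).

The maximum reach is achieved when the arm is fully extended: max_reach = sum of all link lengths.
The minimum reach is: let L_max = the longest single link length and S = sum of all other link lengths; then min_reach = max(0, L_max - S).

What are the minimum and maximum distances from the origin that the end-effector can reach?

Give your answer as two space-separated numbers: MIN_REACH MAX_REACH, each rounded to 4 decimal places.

Answer: 0.0000 38.4000

Derivation:
Link lengths: [10.5, 6.7, 11.8, 9.4]
max_reach = 10.5 + 6.7 + 11.8 + 9.4 = 38.4
L_max = max([10.5, 6.7, 11.8, 9.4]) = 11.8
S (sum of others) = 38.4 - 11.8 = 26.6
min_reach = max(0, 11.8 - 26.6) = max(0, -14.8) = 0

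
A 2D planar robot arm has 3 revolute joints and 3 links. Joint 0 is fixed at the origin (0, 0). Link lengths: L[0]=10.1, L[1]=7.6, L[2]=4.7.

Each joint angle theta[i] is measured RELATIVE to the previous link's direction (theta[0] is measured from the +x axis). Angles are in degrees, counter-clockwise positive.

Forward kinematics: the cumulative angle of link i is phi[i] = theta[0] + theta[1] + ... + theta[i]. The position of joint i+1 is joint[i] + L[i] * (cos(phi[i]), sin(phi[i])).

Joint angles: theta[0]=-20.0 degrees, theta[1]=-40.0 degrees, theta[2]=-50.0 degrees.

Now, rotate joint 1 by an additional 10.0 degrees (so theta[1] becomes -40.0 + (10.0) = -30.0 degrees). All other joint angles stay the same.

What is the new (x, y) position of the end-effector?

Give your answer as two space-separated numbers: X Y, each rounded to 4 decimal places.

Answer: 13.5599 -13.9049

Derivation:
joint[0] = (0.0000, 0.0000)  (base)
link 0: phi[0] = -20 = -20 deg
  cos(-20 deg) = 0.9397, sin(-20 deg) = -0.3420
  joint[1] = (0.0000, 0.0000) + 10.1 * (0.9397, -0.3420) = (0.0000 + 9.4909, 0.0000 + -3.4544) = (9.4909, -3.4544)
link 1: phi[1] = -20 + -30 = -50 deg
  cos(-50 deg) = 0.6428, sin(-50 deg) = -0.7660
  joint[2] = (9.4909, -3.4544) + 7.6 * (0.6428, -0.7660) = (9.4909 + 4.8852, -3.4544 + -5.8219) = (14.3761, -9.2763)
link 2: phi[2] = -20 + -30 + -50 = -100 deg
  cos(-100 deg) = -0.1736, sin(-100 deg) = -0.9848
  joint[3] = (14.3761, -9.2763) + 4.7 * (-0.1736, -0.9848) = (14.3761 + -0.8161, -9.2763 + -4.6286) = (13.5599, -13.9049)
End effector: (13.5599, -13.9049)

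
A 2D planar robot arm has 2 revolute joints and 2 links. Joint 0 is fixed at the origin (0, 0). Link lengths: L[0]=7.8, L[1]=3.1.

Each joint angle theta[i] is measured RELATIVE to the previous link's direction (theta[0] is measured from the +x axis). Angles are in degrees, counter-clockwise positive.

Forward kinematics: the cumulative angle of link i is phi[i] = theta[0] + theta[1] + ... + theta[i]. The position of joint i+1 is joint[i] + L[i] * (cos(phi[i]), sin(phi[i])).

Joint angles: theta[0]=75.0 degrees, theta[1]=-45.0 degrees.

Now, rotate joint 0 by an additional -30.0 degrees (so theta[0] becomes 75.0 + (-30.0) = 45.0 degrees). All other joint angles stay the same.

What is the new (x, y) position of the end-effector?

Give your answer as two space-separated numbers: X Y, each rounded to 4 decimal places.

joint[0] = (0.0000, 0.0000)  (base)
link 0: phi[0] = 45 = 45 deg
  cos(45 deg) = 0.7071, sin(45 deg) = 0.7071
  joint[1] = (0.0000, 0.0000) + 7.8 * (0.7071, 0.7071) = (0.0000 + 5.5154, 0.0000 + 5.5154) = (5.5154, 5.5154)
link 1: phi[1] = 45 + -45 = 0 deg
  cos(0 deg) = 1.0000, sin(0 deg) = 0.0000
  joint[2] = (5.5154, 5.5154) + 3.1 * (1.0000, 0.0000) = (5.5154 + 3.1000, 5.5154 + 0.0000) = (8.6154, 5.5154)
End effector: (8.6154, 5.5154)

Answer: 8.6154 5.5154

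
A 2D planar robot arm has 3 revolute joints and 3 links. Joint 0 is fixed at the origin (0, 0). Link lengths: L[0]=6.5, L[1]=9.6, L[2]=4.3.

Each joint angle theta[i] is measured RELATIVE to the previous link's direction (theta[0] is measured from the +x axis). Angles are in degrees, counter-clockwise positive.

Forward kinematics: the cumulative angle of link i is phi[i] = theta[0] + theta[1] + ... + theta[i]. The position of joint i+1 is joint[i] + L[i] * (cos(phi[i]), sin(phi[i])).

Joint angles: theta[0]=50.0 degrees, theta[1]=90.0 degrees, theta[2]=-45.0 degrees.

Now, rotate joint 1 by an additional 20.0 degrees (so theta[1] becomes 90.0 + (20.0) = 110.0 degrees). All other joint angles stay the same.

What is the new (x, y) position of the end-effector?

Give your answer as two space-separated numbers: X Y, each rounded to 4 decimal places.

Answer: -6.6602 12.1598

Derivation:
joint[0] = (0.0000, 0.0000)  (base)
link 0: phi[0] = 50 = 50 deg
  cos(50 deg) = 0.6428, sin(50 deg) = 0.7660
  joint[1] = (0.0000, 0.0000) + 6.5 * (0.6428, 0.7660) = (0.0000 + 4.1781, 0.0000 + 4.9793) = (4.1781, 4.9793)
link 1: phi[1] = 50 + 110 = 160 deg
  cos(160 deg) = -0.9397, sin(160 deg) = 0.3420
  joint[2] = (4.1781, 4.9793) + 9.6 * (-0.9397, 0.3420) = (4.1781 + -9.0210, 4.9793 + 3.2834) = (-4.8429, 8.2627)
link 2: phi[2] = 50 + 110 + -45 = 115 deg
  cos(115 deg) = -0.4226, sin(115 deg) = 0.9063
  joint[3] = (-4.8429, 8.2627) + 4.3 * (-0.4226, 0.9063) = (-4.8429 + -1.8173, 8.2627 + 3.8971) = (-6.6602, 12.1598)
End effector: (-6.6602, 12.1598)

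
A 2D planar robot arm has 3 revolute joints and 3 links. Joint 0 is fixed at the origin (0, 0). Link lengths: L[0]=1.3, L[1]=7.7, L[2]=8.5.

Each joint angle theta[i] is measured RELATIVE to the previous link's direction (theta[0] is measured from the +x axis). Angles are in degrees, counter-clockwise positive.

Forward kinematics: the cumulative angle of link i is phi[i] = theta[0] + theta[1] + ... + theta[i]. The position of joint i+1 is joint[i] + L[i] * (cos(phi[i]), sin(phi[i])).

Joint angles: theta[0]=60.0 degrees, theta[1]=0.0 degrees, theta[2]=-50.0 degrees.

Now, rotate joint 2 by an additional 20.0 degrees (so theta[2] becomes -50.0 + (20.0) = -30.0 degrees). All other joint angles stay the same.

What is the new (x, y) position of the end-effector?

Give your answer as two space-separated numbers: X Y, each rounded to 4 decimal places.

joint[0] = (0.0000, 0.0000)  (base)
link 0: phi[0] = 60 = 60 deg
  cos(60 deg) = 0.5000, sin(60 deg) = 0.8660
  joint[1] = (0.0000, 0.0000) + 1.3 * (0.5000, 0.8660) = (0.0000 + 0.6500, 0.0000 + 1.1258) = (0.6500, 1.1258)
link 1: phi[1] = 60 + 0 = 60 deg
  cos(60 deg) = 0.5000, sin(60 deg) = 0.8660
  joint[2] = (0.6500, 1.1258) + 7.7 * (0.5000, 0.8660) = (0.6500 + 3.8500, 1.1258 + 6.6684) = (4.5000, 7.7942)
link 2: phi[2] = 60 + 0 + -30 = 30 deg
  cos(30 deg) = 0.8660, sin(30 deg) = 0.5000
  joint[3] = (4.5000, 7.7942) + 8.5 * (0.8660, 0.5000) = (4.5000 + 7.3612, 7.7942 + 4.2500) = (11.8612, 12.0442)
End effector: (11.8612, 12.0442)

Answer: 11.8612 12.0442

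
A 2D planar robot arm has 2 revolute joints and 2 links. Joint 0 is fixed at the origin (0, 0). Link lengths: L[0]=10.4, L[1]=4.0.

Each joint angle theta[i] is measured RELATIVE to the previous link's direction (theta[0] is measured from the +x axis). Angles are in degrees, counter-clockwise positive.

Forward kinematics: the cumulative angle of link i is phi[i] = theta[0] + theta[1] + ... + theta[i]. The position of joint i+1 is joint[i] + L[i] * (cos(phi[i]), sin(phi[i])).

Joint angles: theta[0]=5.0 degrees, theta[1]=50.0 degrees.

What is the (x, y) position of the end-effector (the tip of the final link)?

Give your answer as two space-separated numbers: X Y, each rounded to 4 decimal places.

joint[0] = (0.0000, 0.0000)  (base)
link 0: phi[0] = 5 = 5 deg
  cos(5 deg) = 0.9962, sin(5 deg) = 0.0872
  joint[1] = (0.0000, 0.0000) + 10.4 * (0.9962, 0.0872) = (0.0000 + 10.3604, 0.0000 + 0.9064) = (10.3604, 0.9064)
link 1: phi[1] = 5 + 50 = 55 deg
  cos(55 deg) = 0.5736, sin(55 deg) = 0.8192
  joint[2] = (10.3604, 0.9064) + 4 * (0.5736, 0.8192) = (10.3604 + 2.2943, 0.9064 + 3.2766) = (12.6547, 4.1830)
End effector: (12.6547, 4.1830)

Answer: 12.6547 4.1830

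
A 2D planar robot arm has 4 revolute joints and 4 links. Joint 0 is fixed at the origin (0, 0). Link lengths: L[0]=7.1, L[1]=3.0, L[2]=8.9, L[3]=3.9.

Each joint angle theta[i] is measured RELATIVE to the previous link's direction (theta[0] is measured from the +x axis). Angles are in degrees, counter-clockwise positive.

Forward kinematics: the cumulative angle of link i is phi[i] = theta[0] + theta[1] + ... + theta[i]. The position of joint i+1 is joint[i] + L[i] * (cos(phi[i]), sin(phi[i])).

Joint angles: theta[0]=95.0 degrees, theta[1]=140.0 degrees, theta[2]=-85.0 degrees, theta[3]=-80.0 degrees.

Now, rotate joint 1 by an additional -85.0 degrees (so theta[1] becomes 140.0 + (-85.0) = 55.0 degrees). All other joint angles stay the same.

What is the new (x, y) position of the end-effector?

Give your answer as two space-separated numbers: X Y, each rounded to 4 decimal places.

Answer: 4.3115 15.6297

Derivation:
joint[0] = (0.0000, 0.0000)  (base)
link 0: phi[0] = 95 = 95 deg
  cos(95 deg) = -0.0872, sin(95 deg) = 0.9962
  joint[1] = (0.0000, 0.0000) + 7.1 * (-0.0872, 0.9962) = (0.0000 + -0.6188, 0.0000 + 7.0730) = (-0.6188, 7.0730)
link 1: phi[1] = 95 + 55 = 150 deg
  cos(150 deg) = -0.8660, sin(150 deg) = 0.5000
  joint[2] = (-0.6188, 7.0730) + 3 * (-0.8660, 0.5000) = (-0.6188 + -2.5981, 7.0730 + 1.5000) = (-3.2169, 8.5730)
link 2: phi[2] = 95 + 55 + -85 = 65 deg
  cos(65 deg) = 0.4226, sin(65 deg) = 0.9063
  joint[3] = (-3.2169, 8.5730) + 8.9 * (0.4226, 0.9063) = (-3.2169 + 3.7613, 8.5730 + 8.0661) = (0.5444, 16.6391)
link 3: phi[3] = 95 + 55 + -85 + -80 = -15 deg
  cos(-15 deg) = 0.9659, sin(-15 deg) = -0.2588
  joint[4] = (0.5444, 16.6391) + 3.9 * (0.9659, -0.2588) = (0.5444 + 3.7671, 16.6391 + -1.0094) = (4.3115, 15.6297)
End effector: (4.3115, 15.6297)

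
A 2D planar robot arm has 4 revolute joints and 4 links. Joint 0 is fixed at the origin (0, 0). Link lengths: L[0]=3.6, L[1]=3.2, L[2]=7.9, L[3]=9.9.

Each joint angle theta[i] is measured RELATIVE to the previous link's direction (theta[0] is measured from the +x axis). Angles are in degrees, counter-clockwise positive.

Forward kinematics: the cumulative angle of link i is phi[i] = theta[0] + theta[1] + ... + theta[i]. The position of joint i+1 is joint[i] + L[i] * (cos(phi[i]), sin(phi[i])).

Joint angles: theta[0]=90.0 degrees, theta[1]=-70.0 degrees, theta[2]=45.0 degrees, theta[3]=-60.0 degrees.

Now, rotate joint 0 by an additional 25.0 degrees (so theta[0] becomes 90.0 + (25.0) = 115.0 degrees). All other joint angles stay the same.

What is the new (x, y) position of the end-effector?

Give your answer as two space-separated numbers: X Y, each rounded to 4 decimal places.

joint[0] = (0.0000, 0.0000)  (base)
link 0: phi[0] = 115 = 115 deg
  cos(115 deg) = -0.4226, sin(115 deg) = 0.9063
  joint[1] = (0.0000, 0.0000) + 3.6 * (-0.4226, 0.9063) = (0.0000 + -1.5214, 0.0000 + 3.2627) = (-1.5214, 3.2627)
link 1: phi[1] = 115 + -70 = 45 deg
  cos(45 deg) = 0.7071, sin(45 deg) = 0.7071
  joint[2] = (-1.5214, 3.2627) + 3.2 * (0.7071, 0.7071) = (-1.5214 + 2.2627, 3.2627 + 2.2627) = (0.7413, 5.5254)
link 2: phi[2] = 115 + -70 + 45 = 90 deg
  cos(90 deg) = 0.0000, sin(90 deg) = 1.0000
  joint[3] = (0.7413, 5.5254) + 7.9 * (0.0000, 1.0000) = (0.7413 + 0.0000, 5.5254 + 7.9000) = (0.7413, 13.4254)
link 3: phi[3] = 115 + -70 + 45 + -60 = 30 deg
  cos(30 deg) = 0.8660, sin(30 deg) = 0.5000
  joint[4] = (0.7413, 13.4254) + 9.9 * (0.8660, 0.5000) = (0.7413 + 8.5737, 13.4254 + 4.9500) = (9.3150, 18.3754)
End effector: (9.3150, 18.3754)

Answer: 9.3150 18.3754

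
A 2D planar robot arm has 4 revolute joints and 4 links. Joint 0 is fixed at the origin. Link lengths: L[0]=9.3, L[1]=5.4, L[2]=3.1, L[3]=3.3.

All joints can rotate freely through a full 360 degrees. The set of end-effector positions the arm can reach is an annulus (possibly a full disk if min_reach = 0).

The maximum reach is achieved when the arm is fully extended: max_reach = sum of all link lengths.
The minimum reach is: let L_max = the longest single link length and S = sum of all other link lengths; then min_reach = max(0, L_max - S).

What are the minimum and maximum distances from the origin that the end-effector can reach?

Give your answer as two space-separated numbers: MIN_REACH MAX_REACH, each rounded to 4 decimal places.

Link lengths: [9.3, 5.4, 3.1, 3.3]
max_reach = 9.3 + 5.4 + 3.1 + 3.3 = 21.1
L_max = max([9.3, 5.4, 3.1, 3.3]) = 9.3
S (sum of others) = 21.1 - 9.3 = 11.8
min_reach = max(0, 9.3 - 11.8) = max(0, -2.5) = 0

Answer: 0.0000 21.1000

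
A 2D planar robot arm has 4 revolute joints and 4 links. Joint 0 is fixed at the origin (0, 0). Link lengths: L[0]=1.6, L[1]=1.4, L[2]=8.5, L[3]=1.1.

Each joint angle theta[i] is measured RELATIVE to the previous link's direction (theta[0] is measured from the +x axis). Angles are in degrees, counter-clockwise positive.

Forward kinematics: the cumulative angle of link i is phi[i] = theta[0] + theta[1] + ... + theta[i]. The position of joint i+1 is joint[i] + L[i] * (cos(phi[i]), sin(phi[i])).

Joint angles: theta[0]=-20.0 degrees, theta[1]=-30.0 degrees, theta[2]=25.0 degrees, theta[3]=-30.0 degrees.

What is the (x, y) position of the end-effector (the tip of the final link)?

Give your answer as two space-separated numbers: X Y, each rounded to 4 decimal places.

Answer: 10.7380 -6.1130

Derivation:
joint[0] = (0.0000, 0.0000)  (base)
link 0: phi[0] = -20 = -20 deg
  cos(-20 deg) = 0.9397, sin(-20 deg) = -0.3420
  joint[1] = (0.0000, 0.0000) + 1.6 * (0.9397, -0.3420) = (0.0000 + 1.5035, 0.0000 + -0.5472) = (1.5035, -0.5472)
link 1: phi[1] = -20 + -30 = -50 deg
  cos(-50 deg) = 0.6428, sin(-50 deg) = -0.7660
  joint[2] = (1.5035, -0.5472) + 1.4 * (0.6428, -0.7660) = (1.5035 + 0.8999, -0.5472 + -1.0725) = (2.4034, -1.6197)
link 2: phi[2] = -20 + -30 + 25 = -25 deg
  cos(-25 deg) = 0.9063, sin(-25 deg) = -0.4226
  joint[3] = (2.4034, -1.6197) + 8.5 * (0.9063, -0.4226) = (2.4034 + 7.7036, -1.6197 + -3.5923) = (10.1070, -5.2119)
link 3: phi[3] = -20 + -30 + 25 + -30 = -55 deg
  cos(-55 deg) = 0.5736, sin(-55 deg) = -0.8192
  joint[4] = (10.1070, -5.2119) + 1.1 * (0.5736, -0.8192) = (10.1070 + 0.6309, -5.2119 + -0.9011) = (10.7380, -6.1130)
End effector: (10.7380, -6.1130)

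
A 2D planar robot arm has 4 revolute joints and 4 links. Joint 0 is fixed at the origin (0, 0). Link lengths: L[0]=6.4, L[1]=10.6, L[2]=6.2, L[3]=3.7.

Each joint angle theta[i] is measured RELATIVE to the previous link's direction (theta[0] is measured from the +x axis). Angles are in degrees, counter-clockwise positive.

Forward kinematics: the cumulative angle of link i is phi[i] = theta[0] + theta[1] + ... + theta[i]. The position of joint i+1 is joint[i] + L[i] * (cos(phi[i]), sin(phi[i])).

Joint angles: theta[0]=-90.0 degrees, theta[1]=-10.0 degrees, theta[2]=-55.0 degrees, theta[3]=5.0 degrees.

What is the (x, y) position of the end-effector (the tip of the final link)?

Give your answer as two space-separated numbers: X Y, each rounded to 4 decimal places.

Answer: -10.6641 -21.3092

Derivation:
joint[0] = (0.0000, 0.0000)  (base)
link 0: phi[0] = -90 = -90 deg
  cos(-90 deg) = 0.0000, sin(-90 deg) = -1.0000
  joint[1] = (0.0000, 0.0000) + 6.4 * (0.0000, -1.0000) = (0.0000 + 0.0000, 0.0000 + -6.4000) = (0.0000, -6.4000)
link 1: phi[1] = -90 + -10 = -100 deg
  cos(-100 deg) = -0.1736, sin(-100 deg) = -0.9848
  joint[2] = (0.0000, -6.4000) + 10.6 * (-0.1736, -0.9848) = (0.0000 + -1.8407, -6.4000 + -10.4390) = (-1.8407, -16.8390)
link 2: phi[2] = -90 + -10 + -55 = -155 deg
  cos(-155 deg) = -0.9063, sin(-155 deg) = -0.4226
  joint[3] = (-1.8407, -16.8390) + 6.2 * (-0.9063, -0.4226) = (-1.8407 + -5.6191, -16.8390 + -2.6202) = (-7.4598, -19.4592)
link 3: phi[3] = -90 + -10 + -55 + 5 = -150 deg
  cos(-150 deg) = -0.8660, sin(-150 deg) = -0.5000
  joint[4] = (-7.4598, -19.4592) + 3.7 * (-0.8660, -0.5000) = (-7.4598 + -3.2043, -19.4592 + -1.8500) = (-10.6641, -21.3092)
End effector: (-10.6641, -21.3092)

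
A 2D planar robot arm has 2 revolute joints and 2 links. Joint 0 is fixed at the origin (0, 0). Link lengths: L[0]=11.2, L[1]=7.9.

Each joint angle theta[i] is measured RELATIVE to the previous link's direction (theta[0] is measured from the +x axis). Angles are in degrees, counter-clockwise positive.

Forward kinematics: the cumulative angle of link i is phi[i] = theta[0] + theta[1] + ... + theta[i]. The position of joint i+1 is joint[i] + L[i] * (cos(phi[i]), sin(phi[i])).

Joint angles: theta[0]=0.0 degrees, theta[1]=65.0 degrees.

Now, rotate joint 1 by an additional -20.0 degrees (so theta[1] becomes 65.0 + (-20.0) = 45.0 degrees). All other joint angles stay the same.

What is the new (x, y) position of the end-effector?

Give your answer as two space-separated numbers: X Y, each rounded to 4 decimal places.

joint[0] = (0.0000, 0.0000)  (base)
link 0: phi[0] = 0 = 0 deg
  cos(0 deg) = 1.0000, sin(0 deg) = 0.0000
  joint[1] = (0.0000, 0.0000) + 11.2 * (1.0000, 0.0000) = (0.0000 + 11.2000, 0.0000 + 0.0000) = (11.2000, 0.0000)
link 1: phi[1] = 0 + 45 = 45 deg
  cos(45 deg) = 0.7071, sin(45 deg) = 0.7071
  joint[2] = (11.2000, 0.0000) + 7.9 * (0.7071, 0.7071) = (11.2000 + 5.5861, 0.0000 + 5.5861) = (16.7861, 5.5861)
End effector: (16.7861, 5.5861)

Answer: 16.7861 5.5861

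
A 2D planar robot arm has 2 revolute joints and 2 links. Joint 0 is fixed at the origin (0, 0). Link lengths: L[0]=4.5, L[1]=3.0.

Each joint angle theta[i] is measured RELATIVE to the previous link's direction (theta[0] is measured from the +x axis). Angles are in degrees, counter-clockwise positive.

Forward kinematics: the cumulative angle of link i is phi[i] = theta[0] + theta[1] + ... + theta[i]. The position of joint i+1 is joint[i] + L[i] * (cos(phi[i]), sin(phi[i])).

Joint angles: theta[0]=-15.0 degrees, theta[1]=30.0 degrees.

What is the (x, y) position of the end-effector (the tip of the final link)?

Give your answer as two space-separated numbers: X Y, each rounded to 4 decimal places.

joint[0] = (0.0000, 0.0000)  (base)
link 0: phi[0] = -15 = -15 deg
  cos(-15 deg) = 0.9659, sin(-15 deg) = -0.2588
  joint[1] = (0.0000, 0.0000) + 4.5 * (0.9659, -0.2588) = (0.0000 + 4.3467, 0.0000 + -1.1647) = (4.3467, -1.1647)
link 1: phi[1] = -15 + 30 = 15 deg
  cos(15 deg) = 0.9659, sin(15 deg) = 0.2588
  joint[2] = (4.3467, -1.1647) + 3 * (0.9659, 0.2588) = (4.3467 + 2.8978, -1.1647 + 0.7765) = (7.2444, -0.3882)
End effector: (7.2444, -0.3882)

Answer: 7.2444 -0.3882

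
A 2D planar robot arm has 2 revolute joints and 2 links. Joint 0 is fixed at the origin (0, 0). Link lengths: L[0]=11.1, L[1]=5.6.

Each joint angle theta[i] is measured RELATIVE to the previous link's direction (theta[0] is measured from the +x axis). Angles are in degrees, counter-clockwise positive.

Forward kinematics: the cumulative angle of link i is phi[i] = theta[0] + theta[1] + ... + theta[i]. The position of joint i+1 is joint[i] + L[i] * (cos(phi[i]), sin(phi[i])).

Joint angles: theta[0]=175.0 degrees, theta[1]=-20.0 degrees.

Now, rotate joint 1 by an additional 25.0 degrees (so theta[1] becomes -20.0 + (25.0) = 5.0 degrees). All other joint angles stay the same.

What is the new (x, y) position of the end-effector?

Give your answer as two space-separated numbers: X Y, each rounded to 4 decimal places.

Answer: -16.6578 0.9674

Derivation:
joint[0] = (0.0000, 0.0000)  (base)
link 0: phi[0] = 175 = 175 deg
  cos(175 deg) = -0.9962, sin(175 deg) = 0.0872
  joint[1] = (0.0000, 0.0000) + 11.1 * (-0.9962, 0.0872) = (0.0000 + -11.0578, 0.0000 + 0.9674) = (-11.0578, 0.9674)
link 1: phi[1] = 175 + 5 = 180 deg
  cos(180 deg) = -1.0000, sin(180 deg) = 0.0000
  joint[2] = (-11.0578, 0.9674) + 5.6 * (-1.0000, 0.0000) = (-11.0578 + -5.6000, 0.9674 + 0.0000) = (-16.6578, 0.9674)
End effector: (-16.6578, 0.9674)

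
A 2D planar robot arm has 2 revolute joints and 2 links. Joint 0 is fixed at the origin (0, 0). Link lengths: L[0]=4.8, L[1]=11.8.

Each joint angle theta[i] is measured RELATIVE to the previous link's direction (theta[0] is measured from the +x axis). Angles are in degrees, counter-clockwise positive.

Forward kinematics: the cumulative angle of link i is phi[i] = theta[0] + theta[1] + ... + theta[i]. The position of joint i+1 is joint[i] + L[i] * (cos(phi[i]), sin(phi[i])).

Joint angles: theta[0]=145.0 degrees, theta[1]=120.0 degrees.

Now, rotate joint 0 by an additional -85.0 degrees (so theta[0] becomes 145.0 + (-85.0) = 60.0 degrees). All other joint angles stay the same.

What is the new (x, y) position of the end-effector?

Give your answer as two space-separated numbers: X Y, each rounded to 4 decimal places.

joint[0] = (0.0000, 0.0000)  (base)
link 0: phi[0] = 60 = 60 deg
  cos(60 deg) = 0.5000, sin(60 deg) = 0.8660
  joint[1] = (0.0000, 0.0000) + 4.8 * (0.5000, 0.8660) = (0.0000 + 2.4000, 0.0000 + 4.1569) = (2.4000, 4.1569)
link 1: phi[1] = 60 + 120 = 180 deg
  cos(180 deg) = -1.0000, sin(180 deg) = 0.0000
  joint[2] = (2.4000, 4.1569) + 11.8 * (-1.0000, 0.0000) = (2.4000 + -11.8000, 4.1569 + 0.0000) = (-9.4000, 4.1569)
End effector: (-9.4000, 4.1569)

Answer: -9.4000 4.1569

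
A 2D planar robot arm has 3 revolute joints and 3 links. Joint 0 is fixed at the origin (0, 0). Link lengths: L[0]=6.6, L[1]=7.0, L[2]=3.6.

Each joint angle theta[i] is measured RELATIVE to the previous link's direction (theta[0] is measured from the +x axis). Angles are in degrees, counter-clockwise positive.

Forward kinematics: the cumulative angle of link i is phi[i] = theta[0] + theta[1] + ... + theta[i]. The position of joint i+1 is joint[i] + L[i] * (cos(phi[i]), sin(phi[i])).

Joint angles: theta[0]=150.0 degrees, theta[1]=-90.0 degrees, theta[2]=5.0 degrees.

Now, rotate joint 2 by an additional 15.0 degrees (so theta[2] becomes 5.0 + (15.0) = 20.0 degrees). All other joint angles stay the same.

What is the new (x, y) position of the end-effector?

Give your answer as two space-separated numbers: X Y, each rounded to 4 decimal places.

Answer: -1.5906 12.9075

Derivation:
joint[0] = (0.0000, 0.0000)  (base)
link 0: phi[0] = 150 = 150 deg
  cos(150 deg) = -0.8660, sin(150 deg) = 0.5000
  joint[1] = (0.0000, 0.0000) + 6.6 * (-0.8660, 0.5000) = (0.0000 + -5.7158, 0.0000 + 3.3000) = (-5.7158, 3.3000)
link 1: phi[1] = 150 + -90 = 60 deg
  cos(60 deg) = 0.5000, sin(60 deg) = 0.8660
  joint[2] = (-5.7158, 3.3000) + 7 * (0.5000, 0.8660) = (-5.7158 + 3.5000, 3.3000 + 6.0622) = (-2.2158, 9.3622)
link 2: phi[2] = 150 + -90 + 20 = 80 deg
  cos(80 deg) = 0.1736, sin(80 deg) = 0.9848
  joint[3] = (-2.2158, 9.3622) + 3.6 * (0.1736, 0.9848) = (-2.2158 + 0.6251, 9.3622 + 3.5453) = (-1.5906, 12.9075)
End effector: (-1.5906, 12.9075)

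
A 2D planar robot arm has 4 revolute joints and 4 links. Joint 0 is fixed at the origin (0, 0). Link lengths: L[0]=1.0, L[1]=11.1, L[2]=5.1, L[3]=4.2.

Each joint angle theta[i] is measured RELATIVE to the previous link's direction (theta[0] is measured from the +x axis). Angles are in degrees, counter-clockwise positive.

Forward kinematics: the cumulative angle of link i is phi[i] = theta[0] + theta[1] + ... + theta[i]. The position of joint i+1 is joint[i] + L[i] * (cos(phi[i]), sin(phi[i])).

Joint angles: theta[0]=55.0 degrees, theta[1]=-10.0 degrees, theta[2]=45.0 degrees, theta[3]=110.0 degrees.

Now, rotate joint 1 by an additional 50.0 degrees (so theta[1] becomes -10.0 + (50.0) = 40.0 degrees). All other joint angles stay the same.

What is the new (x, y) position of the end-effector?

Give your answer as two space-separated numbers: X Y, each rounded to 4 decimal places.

joint[0] = (0.0000, 0.0000)  (base)
link 0: phi[0] = 55 = 55 deg
  cos(55 deg) = 0.5736, sin(55 deg) = 0.8192
  joint[1] = (0.0000, 0.0000) + 1 * (0.5736, 0.8192) = (0.0000 + 0.5736, 0.0000 + 0.8192) = (0.5736, 0.8192)
link 1: phi[1] = 55 + 40 = 95 deg
  cos(95 deg) = -0.0872, sin(95 deg) = 0.9962
  joint[2] = (0.5736, 0.8192) + 11.1 * (-0.0872, 0.9962) = (0.5736 + -0.9674, 0.8192 + 11.0578) = (-0.3939, 11.8769)
link 2: phi[2] = 55 + 40 + 45 = 140 deg
  cos(140 deg) = -0.7660, sin(140 deg) = 0.6428
  joint[3] = (-0.3939, 11.8769) + 5.1 * (-0.7660, 0.6428) = (-0.3939 + -3.9068, 11.8769 + 3.2782) = (-4.3007, 15.1551)
link 3: phi[3] = 55 + 40 + 45 + 110 = 250 deg
  cos(250 deg) = -0.3420, sin(250 deg) = -0.9397
  joint[4] = (-4.3007, 15.1551) + 4.2 * (-0.3420, -0.9397) = (-4.3007 + -1.4365, 15.1551 + -3.9467) = (-5.7372, 11.2084)
End effector: (-5.7372, 11.2084)

Answer: -5.7372 11.2084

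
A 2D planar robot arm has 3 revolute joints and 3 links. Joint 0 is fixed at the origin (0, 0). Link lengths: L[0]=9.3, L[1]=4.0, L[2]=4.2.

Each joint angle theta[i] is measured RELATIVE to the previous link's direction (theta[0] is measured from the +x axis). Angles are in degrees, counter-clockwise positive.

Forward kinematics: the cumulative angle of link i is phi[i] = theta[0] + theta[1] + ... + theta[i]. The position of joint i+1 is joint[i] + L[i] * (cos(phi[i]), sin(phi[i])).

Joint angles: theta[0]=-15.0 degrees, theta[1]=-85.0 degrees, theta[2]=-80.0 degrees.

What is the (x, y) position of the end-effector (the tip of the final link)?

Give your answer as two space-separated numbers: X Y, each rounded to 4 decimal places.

joint[0] = (0.0000, 0.0000)  (base)
link 0: phi[0] = -15 = -15 deg
  cos(-15 deg) = 0.9659, sin(-15 deg) = -0.2588
  joint[1] = (0.0000, 0.0000) + 9.3 * (0.9659, -0.2588) = (0.0000 + 8.9831, 0.0000 + -2.4070) = (8.9831, -2.4070)
link 1: phi[1] = -15 + -85 = -100 deg
  cos(-100 deg) = -0.1736, sin(-100 deg) = -0.9848
  joint[2] = (8.9831, -2.4070) + 4 * (-0.1736, -0.9848) = (8.9831 + -0.6946, -2.4070 + -3.9392) = (8.2885, -6.3462)
link 2: phi[2] = -15 + -85 + -80 = -180 deg
  cos(-180 deg) = -1.0000, sin(-180 deg) = -0.0000
  joint[3] = (8.2885, -6.3462) + 4.2 * (-1.0000, -0.0000) = (8.2885 + -4.2000, -6.3462 + -0.0000) = (4.0885, -6.3462)
End effector: (4.0885, -6.3462)

Answer: 4.0885 -6.3462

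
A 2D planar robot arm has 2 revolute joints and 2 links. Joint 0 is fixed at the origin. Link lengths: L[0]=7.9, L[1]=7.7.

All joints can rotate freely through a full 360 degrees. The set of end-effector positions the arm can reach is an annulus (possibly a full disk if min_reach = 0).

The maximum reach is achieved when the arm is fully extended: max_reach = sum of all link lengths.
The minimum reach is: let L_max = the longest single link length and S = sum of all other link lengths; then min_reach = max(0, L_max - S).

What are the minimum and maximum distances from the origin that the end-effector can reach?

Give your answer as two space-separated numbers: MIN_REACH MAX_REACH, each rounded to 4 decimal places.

Link lengths: [7.9, 7.7]
max_reach = 7.9 + 7.7 = 15.6
L_max = max([7.9, 7.7]) = 7.9
S (sum of others) = 15.6 - 7.9 = 7.7
min_reach = max(0, 7.9 - 7.7) = max(0, 0.2) = 0.2

Answer: 0.2000 15.6000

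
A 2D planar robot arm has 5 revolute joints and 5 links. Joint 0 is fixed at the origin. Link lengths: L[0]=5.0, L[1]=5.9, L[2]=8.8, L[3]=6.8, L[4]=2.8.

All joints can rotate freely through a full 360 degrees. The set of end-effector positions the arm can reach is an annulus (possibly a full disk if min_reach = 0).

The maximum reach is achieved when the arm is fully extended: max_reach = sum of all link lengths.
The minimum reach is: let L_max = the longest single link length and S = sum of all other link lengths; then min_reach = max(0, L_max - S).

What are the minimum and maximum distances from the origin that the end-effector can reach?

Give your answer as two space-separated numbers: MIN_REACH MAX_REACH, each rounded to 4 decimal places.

Answer: 0.0000 29.3000

Derivation:
Link lengths: [5.0, 5.9, 8.8, 6.8, 2.8]
max_reach = 5 + 5.9 + 8.8 + 6.8 + 2.8 = 29.3
L_max = max([5.0, 5.9, 8.8, 6.8, 2.8]) = 8.8
S (sum of others) = 29.3 - 8.8 = 20.5
min_reach = max(0, 8.8 - 20.5) = max(0, -11.7) = 0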